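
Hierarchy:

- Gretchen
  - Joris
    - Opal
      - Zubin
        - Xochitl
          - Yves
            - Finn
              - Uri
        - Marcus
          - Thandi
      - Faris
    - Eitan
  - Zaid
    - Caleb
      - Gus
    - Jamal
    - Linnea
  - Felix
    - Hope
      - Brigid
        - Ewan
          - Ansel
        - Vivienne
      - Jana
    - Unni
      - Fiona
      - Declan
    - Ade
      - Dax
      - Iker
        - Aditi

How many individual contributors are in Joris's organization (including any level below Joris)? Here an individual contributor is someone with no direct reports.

4

The people in Joris's organization with no one reporting to them are Eitan, Faris, Thandi, Uri. That is 4.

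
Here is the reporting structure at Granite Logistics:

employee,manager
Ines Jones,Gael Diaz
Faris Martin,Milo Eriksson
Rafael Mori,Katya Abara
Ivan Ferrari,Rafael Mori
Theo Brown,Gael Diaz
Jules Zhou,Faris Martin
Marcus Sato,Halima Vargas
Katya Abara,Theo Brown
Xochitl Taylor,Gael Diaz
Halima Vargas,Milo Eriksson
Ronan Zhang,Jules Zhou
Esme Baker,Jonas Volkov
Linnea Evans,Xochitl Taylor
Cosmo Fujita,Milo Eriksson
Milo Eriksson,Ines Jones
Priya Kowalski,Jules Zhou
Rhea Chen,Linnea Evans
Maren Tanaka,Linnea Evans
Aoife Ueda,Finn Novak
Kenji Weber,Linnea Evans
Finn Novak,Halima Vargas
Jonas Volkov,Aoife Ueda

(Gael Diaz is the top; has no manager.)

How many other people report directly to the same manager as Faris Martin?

Faris Martin reports to Milo Eriksson. Milo Eriksson's other direct reports are Halima Vargas, Cosmo Fujita — 2 peers.

2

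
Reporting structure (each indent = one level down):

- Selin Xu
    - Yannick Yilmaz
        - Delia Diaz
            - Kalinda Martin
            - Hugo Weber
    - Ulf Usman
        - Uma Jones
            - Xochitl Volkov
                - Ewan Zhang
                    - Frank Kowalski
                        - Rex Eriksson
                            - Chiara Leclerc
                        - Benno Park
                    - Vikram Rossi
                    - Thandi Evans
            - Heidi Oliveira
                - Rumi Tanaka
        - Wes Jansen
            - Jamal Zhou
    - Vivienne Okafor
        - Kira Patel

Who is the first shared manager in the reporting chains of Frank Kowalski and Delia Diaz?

Frank Kowalski's chain of managers is Ewan Zhang, Xochitl Volkov, Uma Jones, Ulf Usman, Selin Xu. Delia Diaz's chain of managers is Yannick Yilmaz, Selin Xu. The first manager that appears in both chains is Selin Xu.

Selin Xu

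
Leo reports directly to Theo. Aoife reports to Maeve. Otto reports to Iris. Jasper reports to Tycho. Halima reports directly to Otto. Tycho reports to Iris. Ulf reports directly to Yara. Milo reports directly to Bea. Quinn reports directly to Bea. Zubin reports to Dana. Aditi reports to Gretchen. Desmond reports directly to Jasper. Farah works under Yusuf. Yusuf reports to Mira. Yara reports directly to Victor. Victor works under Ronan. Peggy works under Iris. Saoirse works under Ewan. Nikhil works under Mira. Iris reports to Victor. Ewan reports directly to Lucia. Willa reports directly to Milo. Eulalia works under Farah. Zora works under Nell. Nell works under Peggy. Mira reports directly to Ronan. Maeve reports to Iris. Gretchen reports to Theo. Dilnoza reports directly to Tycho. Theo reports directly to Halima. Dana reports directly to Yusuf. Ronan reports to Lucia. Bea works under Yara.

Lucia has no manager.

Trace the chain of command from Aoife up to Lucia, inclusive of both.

Aoife reports to Maeve. Maeve reports to Iris. Iris reports to Victor. Victor reports to Ronan. Ronan reports to Lucia. Lucia is at the top.

Aoife -> Maeve -> Iris -> Victor -> Ronan -> Lucia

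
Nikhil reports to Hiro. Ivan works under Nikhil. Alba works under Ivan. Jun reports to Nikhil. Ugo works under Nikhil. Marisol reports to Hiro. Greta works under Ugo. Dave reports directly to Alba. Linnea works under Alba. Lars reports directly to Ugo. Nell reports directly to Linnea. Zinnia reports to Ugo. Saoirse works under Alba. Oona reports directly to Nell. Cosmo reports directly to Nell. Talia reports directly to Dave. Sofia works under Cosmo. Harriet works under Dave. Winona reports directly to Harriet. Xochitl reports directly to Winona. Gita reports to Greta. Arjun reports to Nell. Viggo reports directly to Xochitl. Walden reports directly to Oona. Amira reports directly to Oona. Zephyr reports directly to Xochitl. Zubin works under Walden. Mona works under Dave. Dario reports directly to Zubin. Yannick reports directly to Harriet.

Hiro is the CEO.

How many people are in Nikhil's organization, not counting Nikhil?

28

Nikhil directly manages Ivan, Jun, Ugo. Under Ivan: Alba, Saoirse, Linnea, Nell, Arjun, Cosmo, Sofia, Oona, Amira, Walden, Zubin, Dario, Dave, Mona, Harriet, Yannick, Winona, Xochitl, Zephyr, Viggo, Talia (21). Jun has no reports. Under Ugo: Zinnia, Lars, Greta, Gita (4). So Nikhil's organization is 3 direct reports plus everyone under them: 22 + 1 + 5 = 28.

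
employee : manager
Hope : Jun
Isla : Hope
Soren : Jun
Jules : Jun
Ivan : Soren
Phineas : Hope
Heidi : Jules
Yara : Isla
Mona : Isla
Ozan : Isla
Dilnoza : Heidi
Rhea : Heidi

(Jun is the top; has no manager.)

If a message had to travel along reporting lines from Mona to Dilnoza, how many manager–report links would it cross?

6

Mona is 3 levels below Jun, and Dilnoza is 3 levels below Jun (their lowest common manager). The shortest path runs up from Mona to Jun and back down to Dilnoza: 3 + 3 = 6 links.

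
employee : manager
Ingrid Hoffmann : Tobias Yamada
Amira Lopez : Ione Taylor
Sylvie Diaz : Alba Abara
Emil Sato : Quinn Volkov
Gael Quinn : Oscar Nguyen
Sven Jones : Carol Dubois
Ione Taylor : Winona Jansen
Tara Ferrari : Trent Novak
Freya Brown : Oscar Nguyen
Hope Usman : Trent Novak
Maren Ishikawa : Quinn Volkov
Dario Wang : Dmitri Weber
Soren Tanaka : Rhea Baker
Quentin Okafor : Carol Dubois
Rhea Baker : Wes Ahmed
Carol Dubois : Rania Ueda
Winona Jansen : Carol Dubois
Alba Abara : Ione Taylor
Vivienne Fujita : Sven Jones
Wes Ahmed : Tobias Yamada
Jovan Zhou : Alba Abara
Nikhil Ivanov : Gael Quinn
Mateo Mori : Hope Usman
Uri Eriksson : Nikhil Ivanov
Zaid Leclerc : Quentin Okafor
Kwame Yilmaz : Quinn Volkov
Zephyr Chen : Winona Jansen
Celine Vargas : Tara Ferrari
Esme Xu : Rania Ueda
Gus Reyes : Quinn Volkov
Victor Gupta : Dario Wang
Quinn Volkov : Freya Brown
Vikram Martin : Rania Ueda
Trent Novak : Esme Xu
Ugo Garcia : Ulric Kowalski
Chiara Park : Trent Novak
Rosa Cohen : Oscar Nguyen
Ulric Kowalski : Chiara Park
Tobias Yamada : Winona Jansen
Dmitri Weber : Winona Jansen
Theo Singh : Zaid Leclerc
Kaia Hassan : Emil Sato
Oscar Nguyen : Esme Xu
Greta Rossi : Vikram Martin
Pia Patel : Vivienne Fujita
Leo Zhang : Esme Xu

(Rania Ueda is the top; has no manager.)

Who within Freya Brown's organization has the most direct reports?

Quinn Volkov

Direct-report counts within Freya Brown's organization: Freya Brown has 1; Quinn Volkov has 4; Emil Sato has 1. The largest is 4, held by Quinn Volkov.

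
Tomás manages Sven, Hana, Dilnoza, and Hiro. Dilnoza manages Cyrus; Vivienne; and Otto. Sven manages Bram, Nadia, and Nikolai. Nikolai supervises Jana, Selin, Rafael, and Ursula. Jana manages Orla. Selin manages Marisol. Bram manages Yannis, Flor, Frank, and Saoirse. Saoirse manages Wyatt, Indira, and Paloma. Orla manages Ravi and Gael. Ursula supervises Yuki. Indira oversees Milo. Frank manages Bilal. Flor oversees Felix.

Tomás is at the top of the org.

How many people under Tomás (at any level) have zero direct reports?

17

The people in Tomás's organization with no one reporting to them are Hana, Hiro, Nadia, Felix, Bilal, Yannis, Paloma, Milo, Wyatt, Yuki, Rafael, Marisol, Gael, Ravi, Cyrus, Vivienne, Otto. That is 17.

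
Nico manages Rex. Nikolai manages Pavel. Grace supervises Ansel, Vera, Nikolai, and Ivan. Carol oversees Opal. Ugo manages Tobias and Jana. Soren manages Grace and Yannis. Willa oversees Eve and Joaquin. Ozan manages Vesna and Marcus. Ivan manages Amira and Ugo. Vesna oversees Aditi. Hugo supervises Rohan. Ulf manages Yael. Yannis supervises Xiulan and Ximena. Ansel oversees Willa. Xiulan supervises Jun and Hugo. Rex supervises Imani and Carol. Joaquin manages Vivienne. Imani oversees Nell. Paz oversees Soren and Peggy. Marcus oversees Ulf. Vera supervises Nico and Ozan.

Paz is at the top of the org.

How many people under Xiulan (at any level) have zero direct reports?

The people in Xiulan's organization with no one reporting to them are Rohan, Jun. That is 2.

2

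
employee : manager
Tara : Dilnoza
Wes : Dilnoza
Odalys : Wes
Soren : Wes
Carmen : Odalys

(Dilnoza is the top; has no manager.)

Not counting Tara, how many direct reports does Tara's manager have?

Tara reports to Dilnoza. Dilnoza's other direct reports are Wes — 1 peer.

1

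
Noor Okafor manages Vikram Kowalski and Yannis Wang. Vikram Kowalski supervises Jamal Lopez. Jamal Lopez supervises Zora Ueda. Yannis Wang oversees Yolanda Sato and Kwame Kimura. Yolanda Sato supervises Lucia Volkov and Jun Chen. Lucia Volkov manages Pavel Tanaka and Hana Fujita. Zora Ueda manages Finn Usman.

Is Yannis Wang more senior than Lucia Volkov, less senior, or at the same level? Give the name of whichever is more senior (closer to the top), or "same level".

Yannis Wang

Yannis Wang is 1 level below Noor Okafor; Lucia Volkov is 3. Yannis Wang is higher.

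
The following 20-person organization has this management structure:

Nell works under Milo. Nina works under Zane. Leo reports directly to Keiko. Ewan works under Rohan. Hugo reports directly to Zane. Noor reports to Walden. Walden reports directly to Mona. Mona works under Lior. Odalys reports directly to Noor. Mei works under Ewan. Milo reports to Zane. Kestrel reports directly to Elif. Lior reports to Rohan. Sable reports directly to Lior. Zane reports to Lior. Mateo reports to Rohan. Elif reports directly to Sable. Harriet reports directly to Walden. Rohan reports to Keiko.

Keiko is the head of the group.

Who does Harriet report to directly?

Harriet reports directly to Walden.

Walden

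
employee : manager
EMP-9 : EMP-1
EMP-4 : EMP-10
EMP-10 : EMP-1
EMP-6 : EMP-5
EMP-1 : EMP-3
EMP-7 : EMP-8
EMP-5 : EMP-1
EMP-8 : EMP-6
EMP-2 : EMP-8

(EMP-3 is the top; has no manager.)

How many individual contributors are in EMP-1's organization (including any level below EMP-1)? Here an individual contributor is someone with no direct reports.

4

The people in EMP-1's organization with no one reporting to them are EMP-9, EMP-4, EMP-2, EMP-7. That is 4.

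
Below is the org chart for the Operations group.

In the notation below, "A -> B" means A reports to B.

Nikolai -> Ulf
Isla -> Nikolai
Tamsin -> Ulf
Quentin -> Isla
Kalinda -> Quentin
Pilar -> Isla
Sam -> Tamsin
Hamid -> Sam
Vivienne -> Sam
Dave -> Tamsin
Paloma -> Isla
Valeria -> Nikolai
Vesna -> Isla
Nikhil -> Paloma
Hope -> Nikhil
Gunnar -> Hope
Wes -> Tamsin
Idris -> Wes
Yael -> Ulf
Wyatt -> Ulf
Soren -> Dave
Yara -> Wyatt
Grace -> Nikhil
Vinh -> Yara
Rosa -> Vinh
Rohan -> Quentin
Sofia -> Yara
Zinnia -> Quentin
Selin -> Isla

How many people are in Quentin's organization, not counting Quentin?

Quentin directly manages Kalinda, Rohan, Zinnia. Kalinda has no reports. Rohan has no reports. Zinnia has no reports. So Quentin's organization is 3 direct reports plus everyone under them: 1 + 1 + 1 = 3.

3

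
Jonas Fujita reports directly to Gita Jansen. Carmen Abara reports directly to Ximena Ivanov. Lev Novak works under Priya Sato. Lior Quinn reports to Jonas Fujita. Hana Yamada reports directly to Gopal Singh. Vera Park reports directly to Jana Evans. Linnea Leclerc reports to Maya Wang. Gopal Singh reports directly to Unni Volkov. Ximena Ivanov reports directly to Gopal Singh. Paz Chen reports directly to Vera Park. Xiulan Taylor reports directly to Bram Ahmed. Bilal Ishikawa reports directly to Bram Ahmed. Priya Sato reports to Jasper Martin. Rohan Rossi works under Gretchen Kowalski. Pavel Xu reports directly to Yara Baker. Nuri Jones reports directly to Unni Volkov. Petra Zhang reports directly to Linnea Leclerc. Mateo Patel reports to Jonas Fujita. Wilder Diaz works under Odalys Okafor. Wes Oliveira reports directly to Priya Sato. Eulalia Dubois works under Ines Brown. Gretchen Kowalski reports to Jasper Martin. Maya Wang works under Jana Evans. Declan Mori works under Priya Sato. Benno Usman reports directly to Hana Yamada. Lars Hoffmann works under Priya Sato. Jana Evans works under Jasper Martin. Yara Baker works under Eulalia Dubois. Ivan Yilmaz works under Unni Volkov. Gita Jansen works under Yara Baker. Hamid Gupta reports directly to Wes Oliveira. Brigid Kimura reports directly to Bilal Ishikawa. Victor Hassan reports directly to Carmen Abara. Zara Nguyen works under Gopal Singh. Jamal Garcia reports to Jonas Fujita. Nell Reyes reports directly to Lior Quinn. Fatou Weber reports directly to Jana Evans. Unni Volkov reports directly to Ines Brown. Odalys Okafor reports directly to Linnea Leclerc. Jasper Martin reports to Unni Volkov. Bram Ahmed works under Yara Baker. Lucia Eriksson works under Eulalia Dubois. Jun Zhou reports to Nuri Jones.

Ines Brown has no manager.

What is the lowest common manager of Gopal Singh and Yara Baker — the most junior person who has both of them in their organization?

Gopal Singh's chain of managers is Unni Volkov, Ines Brown. Yara Baker's chain of managers is Eulalia Dubois, Ines Brown. The first manager that appears in both chains is Ines Brown.

Ines Brown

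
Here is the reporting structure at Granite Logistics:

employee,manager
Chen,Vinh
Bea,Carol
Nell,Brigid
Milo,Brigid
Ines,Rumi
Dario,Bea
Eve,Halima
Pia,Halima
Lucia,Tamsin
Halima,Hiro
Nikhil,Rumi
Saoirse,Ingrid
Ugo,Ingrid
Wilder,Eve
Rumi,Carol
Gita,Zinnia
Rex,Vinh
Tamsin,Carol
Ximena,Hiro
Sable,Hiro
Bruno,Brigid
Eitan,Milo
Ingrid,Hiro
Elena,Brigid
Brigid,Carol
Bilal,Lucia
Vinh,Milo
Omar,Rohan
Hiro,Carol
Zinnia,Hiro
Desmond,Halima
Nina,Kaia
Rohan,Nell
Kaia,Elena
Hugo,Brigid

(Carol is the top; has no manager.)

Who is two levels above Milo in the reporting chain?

Milo reports to Brigid, and Brigid reports to Carol. So Milo's skip-level manager is Carol.

Carol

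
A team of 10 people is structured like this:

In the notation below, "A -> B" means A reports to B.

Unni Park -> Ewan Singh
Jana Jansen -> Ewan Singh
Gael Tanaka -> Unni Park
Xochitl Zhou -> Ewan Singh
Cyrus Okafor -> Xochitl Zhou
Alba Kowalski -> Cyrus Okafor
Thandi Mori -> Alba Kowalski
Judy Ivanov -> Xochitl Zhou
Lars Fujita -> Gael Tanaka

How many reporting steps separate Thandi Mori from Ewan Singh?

4

Chain from Thandi Mori up to Ewan Singh: Thandi Mori → Alba Kowalski → Cyrus Okafor → Xochitl Zhou → Ewan Singh. That is 4 steps up, so Thandi Mori is 4 levels below Ewan Singh.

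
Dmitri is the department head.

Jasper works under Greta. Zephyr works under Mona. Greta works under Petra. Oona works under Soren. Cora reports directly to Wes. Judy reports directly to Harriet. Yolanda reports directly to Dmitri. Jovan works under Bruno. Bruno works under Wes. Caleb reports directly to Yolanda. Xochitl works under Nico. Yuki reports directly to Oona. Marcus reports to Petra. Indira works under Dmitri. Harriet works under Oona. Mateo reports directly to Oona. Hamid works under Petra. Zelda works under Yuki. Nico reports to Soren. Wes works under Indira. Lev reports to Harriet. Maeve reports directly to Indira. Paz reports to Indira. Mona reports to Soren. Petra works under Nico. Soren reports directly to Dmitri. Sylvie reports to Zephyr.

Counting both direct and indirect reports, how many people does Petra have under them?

Petra directly manages Hamid, Greta, Marcus. Hamid has no reports. Under Greta: Jasper (1). Marcus has no reports. So Petra's organization is 3 direct reports plus everyone under them: 1 + 2 + 1 = 4.

4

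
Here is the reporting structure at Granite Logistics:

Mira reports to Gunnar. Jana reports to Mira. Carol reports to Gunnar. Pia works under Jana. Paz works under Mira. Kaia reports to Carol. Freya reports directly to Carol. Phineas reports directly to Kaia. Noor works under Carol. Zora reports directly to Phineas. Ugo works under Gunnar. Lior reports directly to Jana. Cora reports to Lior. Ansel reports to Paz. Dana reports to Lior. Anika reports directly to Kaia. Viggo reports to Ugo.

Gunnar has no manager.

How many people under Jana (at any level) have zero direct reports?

3

The people in Jana's organization with no one reporting to them are Dana, Cora, Pia. That is 3.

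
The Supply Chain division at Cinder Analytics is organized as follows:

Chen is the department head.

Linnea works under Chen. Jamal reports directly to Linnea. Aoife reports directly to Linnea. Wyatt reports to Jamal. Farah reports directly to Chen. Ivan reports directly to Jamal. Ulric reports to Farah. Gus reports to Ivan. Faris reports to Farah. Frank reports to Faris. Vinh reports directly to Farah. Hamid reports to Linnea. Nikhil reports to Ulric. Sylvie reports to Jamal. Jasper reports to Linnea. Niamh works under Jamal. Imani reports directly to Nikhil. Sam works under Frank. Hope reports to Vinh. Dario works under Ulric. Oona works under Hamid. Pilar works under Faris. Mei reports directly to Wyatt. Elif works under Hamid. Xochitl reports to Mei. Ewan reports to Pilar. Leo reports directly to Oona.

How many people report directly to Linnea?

4

Linnea directly manages Jamal, Aoife, Hamid, Jasper. That is 4 direct reports.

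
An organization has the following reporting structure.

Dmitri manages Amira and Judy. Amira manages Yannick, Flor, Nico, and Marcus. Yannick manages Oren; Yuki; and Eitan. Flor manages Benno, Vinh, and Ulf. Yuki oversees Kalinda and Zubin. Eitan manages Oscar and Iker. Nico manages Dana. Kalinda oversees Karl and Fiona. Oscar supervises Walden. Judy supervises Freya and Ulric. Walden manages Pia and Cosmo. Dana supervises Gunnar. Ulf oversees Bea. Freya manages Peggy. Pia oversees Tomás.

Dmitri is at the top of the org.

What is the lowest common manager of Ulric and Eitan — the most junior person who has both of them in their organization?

Ulric's chain of managers is Judy, Dmitri. Eitan's chain of managers is Yannick, Amira, Dmitri. The first manager that appears in both chains is Dmitri.

Dmitri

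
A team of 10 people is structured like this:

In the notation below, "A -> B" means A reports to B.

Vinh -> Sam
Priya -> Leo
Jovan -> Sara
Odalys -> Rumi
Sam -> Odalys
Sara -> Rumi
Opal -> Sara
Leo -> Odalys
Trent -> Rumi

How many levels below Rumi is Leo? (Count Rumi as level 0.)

2

Chain from Leo up to Rumi: Leo → Odalys → Rumi. That is 2 steps up, so Leo is 2 levels below Rumi.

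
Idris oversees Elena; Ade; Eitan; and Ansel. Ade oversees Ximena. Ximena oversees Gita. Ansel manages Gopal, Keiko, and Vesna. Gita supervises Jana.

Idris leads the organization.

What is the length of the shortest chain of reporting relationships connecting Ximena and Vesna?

4

Ximena is 2 levels below Idris, and Vesna is 2 levels below Idris (their lowest common manager). The shortest path runs up from Ximena to Idris and back down to Vesna: 2 + 2 = 4 links.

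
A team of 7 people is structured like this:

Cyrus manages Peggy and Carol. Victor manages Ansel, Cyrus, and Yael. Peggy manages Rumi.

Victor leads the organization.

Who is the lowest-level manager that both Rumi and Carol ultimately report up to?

Rumi's chain of managers is Peggy, Cyrus, Victor. Carol's chain of managers is Cyrus, Victor. The first manager that appears in both chains is Cyrus.

Cyrus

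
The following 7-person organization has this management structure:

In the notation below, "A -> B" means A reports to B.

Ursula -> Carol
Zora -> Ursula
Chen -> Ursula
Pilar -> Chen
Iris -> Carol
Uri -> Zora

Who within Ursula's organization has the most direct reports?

Ursula

Direct-report counts within Ursula's organization: Ursula has 2; Chen has 1; Zora has 1. The largest is 2, held by Ursula.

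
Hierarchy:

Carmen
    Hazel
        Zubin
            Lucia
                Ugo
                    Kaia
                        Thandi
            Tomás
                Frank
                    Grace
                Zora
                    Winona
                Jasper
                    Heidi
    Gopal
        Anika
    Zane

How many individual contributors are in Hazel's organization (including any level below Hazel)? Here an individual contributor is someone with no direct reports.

The people in Hazel's organization with no one reporting to them are Heidi, Winona, Grace, Thandi. That is 4.

4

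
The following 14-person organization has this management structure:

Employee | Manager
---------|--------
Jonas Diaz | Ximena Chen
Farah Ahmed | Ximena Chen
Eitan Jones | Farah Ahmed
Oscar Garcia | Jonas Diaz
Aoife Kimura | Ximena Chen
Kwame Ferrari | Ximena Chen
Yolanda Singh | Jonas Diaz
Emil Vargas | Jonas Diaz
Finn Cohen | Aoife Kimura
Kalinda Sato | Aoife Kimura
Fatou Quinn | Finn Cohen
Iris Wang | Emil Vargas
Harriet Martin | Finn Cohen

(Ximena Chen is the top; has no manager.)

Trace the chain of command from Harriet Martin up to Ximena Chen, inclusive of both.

Harriet Martin -> Finn Cohen -> Aoife Kimura -> Ximena Chen

Harriet Martin reports to Finn Cohen. Finn Cohen reports to Aoife Kimura. Aoife Kimura reports to Ximena Chen. Ximena Chen is at the top.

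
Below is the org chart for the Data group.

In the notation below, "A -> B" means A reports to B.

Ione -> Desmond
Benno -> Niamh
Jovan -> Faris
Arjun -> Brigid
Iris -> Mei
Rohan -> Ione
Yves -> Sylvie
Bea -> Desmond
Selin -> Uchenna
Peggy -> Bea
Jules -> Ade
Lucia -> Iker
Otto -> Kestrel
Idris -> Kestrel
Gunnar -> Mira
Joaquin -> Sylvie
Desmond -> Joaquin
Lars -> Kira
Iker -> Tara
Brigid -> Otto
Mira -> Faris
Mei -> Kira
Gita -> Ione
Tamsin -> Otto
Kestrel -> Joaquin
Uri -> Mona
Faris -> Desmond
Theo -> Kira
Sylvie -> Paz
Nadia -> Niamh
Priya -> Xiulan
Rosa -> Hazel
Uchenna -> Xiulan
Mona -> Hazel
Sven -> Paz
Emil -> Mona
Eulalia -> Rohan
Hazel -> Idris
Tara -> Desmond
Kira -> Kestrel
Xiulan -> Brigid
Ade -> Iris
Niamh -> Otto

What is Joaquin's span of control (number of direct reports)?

2

Joaquin directly manages Desmond, Kestrel. That is 2 direct reports.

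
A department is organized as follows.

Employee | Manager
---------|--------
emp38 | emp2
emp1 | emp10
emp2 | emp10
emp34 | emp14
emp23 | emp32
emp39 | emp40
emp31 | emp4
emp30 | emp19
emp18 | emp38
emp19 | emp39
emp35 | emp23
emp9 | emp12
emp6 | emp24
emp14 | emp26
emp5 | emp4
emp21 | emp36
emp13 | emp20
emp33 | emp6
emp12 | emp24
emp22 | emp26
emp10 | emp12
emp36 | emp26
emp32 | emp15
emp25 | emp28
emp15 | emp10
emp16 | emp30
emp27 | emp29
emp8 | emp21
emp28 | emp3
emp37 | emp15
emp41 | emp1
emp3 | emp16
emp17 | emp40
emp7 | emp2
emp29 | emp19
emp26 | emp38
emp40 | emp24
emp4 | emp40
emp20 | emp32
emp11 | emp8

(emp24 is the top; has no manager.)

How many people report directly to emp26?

3

emp26 directly manages emp14, emp36, emp22. That is 3 direct reports.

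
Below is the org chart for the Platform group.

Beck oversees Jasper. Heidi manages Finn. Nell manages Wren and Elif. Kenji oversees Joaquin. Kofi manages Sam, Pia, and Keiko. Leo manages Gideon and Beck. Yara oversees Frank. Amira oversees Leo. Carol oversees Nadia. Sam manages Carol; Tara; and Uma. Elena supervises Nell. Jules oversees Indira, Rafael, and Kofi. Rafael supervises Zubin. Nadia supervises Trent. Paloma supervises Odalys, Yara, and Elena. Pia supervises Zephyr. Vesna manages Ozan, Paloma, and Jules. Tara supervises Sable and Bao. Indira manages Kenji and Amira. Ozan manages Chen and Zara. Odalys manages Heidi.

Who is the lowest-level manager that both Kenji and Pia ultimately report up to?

Jules

Kenji's chain of managers is Indira, Jules, Vesna. Pia's chain of managers is Kofi, Jules, Vesna. The first manager that appears in both chains is Jules.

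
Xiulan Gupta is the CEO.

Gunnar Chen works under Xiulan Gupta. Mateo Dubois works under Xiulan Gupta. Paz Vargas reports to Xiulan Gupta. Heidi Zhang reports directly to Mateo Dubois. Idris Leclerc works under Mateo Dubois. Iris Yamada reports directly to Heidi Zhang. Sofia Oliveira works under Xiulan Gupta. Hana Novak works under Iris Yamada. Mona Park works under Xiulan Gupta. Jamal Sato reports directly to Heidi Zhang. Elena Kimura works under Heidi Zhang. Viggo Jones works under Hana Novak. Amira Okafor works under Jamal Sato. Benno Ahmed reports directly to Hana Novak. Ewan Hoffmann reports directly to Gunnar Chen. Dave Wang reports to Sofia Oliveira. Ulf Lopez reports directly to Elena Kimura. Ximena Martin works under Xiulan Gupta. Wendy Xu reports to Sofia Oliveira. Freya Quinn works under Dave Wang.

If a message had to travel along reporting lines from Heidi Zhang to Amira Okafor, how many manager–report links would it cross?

Amira Okafor is in Heidi Zhang's organization: the chain from Amira Okafor up to Heidi Zhang is Amira Okafor → Jamal Sato → Heidi Zhang, which is 2 links.

2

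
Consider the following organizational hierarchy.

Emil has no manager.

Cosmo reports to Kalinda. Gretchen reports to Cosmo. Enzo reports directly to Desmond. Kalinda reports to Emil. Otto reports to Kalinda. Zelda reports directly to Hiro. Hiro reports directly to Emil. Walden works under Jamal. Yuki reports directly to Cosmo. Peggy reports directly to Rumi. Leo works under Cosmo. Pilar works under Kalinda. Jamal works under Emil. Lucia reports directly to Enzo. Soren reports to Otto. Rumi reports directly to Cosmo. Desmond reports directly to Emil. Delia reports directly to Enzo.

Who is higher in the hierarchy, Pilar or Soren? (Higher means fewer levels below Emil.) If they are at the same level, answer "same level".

Pilar is 2 levels below Emil; Soren is 3. Pilar is higher.

Pilar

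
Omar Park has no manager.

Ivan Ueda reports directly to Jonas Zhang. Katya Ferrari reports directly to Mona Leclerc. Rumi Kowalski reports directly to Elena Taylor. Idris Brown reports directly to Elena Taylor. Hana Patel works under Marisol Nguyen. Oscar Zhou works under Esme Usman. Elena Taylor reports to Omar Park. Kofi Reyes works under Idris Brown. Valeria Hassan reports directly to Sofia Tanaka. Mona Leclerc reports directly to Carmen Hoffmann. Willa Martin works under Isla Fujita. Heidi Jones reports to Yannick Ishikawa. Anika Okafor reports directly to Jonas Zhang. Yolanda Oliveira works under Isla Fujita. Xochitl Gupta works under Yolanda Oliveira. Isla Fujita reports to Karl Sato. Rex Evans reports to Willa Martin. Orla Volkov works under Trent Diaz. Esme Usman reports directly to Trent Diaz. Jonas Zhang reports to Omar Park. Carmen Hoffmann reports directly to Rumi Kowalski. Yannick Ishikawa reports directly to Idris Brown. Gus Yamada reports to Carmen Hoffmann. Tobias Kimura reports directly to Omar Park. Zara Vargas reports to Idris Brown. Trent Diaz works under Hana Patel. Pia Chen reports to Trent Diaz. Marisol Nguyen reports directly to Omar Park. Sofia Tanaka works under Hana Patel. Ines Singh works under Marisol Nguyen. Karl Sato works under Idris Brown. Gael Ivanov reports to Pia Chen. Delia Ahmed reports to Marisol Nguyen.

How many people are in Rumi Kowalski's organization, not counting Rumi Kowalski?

4

Rumi Kowalski directly manages Carmen Hoffmann. Under Carmen Hoffmann: Mona Leclerc, Katya Ferrari, Gus Yamada (3). That's 4 in total.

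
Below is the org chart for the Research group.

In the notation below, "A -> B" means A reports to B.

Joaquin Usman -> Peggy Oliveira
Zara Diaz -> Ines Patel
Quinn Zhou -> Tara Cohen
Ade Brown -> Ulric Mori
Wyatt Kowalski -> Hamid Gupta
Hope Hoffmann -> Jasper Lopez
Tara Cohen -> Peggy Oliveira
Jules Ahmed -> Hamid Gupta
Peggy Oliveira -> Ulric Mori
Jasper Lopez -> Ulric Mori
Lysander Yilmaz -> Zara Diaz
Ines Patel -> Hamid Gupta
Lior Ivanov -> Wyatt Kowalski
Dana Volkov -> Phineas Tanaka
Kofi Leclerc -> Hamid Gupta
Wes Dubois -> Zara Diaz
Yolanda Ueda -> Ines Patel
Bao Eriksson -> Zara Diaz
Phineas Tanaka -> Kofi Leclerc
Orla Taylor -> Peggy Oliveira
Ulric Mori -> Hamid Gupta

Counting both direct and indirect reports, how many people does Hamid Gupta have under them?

21

Hamid Gupta directly manages Kofi Leclerc, Ulric Mori, Ines Patel, Jules Ahmed, Wyatt Kowalski. Under Kofi Leclerc: Phineas Tanaka, Dana Volkov (2). Under Ulric Mori: Ade Brown, Peggy Oliveira, Joaquin Usman, Tara Cohen, Quinn Zhou, Orla Taylor, Jasper Lopez, Hope Hoffmann (8). Under Ines Patel: Yolanda Ueda, Zara Diaz, Bao Eriksson, Wes Dubois, Lysander Yilmaz (5). Jules Ahmed has no reports. Under Wyatt Kowalski: Lior Ivanov (1). So Hamid Gupta's organization is 5 direct reports plus everyone under them: 3 + 9 + 6 + 1 + 2 = 21.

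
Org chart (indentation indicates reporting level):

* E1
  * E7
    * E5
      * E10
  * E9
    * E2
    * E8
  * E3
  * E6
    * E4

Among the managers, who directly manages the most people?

Direct-report counts: E1 has 4; E6 has 1; E9 has 2; E7 has 1; E5 has 1. The largest is 4, held by E1.

E1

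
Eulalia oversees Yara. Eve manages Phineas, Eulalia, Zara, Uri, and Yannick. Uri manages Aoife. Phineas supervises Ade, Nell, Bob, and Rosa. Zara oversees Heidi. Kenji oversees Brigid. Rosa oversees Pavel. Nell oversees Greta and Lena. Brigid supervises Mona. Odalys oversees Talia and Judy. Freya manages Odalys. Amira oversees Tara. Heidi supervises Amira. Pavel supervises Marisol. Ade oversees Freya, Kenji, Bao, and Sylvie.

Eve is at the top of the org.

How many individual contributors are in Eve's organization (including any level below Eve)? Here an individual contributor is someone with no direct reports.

The people in Eve's organization with no one reporting to them are Yannick, Aoife, Tara, Yara, Marisol, Bob, Greta, Lena, Sylvie, Bao, Mona, Judy, Talia. That is 13.

13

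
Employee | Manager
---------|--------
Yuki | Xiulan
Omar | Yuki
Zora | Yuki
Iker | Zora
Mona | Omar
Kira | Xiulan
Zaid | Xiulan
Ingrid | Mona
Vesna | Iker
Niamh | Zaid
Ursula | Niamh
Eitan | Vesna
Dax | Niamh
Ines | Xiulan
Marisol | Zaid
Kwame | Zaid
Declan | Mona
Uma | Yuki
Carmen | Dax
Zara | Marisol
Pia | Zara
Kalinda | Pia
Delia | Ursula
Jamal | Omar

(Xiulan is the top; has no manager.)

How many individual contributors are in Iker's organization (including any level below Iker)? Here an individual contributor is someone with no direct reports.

The only person in Iker's organization with no one reporting to them is Eitan. That is 1.

1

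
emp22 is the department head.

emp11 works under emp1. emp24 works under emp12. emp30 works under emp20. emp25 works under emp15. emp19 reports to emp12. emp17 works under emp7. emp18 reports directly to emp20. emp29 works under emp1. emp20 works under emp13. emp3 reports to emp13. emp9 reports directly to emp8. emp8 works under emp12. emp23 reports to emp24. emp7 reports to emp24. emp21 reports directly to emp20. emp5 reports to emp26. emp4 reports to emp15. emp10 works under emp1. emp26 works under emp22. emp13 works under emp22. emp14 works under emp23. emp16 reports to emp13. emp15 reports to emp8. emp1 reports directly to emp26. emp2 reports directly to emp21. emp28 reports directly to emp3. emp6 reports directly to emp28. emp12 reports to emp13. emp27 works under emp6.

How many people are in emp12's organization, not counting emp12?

11

emp12 directly manages emp8, emp24, emp19. Under emp8: emp15, emp25, emp4, emp9 (4). Under emp24: emp23, emp14, emp7, emp17 (4). emp19 has no reports. So emp12's organization is 3 direct reports plus everyone under them: 5 + 5 + 1 = 11.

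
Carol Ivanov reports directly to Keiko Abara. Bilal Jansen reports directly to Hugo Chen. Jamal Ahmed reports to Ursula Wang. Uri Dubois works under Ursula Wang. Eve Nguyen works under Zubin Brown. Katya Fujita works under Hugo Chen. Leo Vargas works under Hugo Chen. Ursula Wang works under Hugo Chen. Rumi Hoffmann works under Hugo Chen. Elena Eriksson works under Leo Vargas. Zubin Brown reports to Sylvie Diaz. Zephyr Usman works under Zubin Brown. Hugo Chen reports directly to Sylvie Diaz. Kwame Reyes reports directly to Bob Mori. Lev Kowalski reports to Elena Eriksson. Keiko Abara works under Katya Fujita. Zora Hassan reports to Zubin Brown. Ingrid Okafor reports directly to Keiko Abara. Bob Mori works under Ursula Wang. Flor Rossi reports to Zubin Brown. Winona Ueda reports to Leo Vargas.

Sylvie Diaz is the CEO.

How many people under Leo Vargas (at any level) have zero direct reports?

The people in Leo Vargas's organization with no one reporting to them are Winona Ueda, Lev Kowalski. That is 2.

2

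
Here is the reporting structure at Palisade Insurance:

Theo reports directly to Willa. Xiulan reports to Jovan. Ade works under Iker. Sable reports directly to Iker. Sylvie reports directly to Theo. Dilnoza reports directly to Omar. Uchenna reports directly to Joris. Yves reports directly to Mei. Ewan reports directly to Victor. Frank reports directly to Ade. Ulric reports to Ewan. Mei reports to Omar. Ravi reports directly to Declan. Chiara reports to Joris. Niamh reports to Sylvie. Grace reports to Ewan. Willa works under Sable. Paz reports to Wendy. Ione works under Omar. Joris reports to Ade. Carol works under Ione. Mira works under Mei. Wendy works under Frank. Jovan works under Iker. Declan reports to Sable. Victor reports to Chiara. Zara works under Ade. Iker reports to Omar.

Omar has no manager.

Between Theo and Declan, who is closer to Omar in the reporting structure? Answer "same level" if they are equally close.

Theo is 4 levels below Omar; Declan is 3. Declan is higher.

Declan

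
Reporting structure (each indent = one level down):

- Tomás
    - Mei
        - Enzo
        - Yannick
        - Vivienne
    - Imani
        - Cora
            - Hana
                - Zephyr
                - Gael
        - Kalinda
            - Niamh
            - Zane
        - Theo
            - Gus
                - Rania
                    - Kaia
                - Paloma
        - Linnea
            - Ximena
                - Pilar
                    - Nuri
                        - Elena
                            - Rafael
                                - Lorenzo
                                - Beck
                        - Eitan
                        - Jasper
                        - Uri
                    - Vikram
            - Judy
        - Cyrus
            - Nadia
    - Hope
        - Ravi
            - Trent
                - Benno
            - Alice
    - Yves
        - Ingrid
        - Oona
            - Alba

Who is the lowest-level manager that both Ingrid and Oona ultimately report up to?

Ingrid's chain of managers is Yves, Tomás. Oona's chain of managers is Yves, Tomás. The first manager that appears in both chains is Yves.

Yves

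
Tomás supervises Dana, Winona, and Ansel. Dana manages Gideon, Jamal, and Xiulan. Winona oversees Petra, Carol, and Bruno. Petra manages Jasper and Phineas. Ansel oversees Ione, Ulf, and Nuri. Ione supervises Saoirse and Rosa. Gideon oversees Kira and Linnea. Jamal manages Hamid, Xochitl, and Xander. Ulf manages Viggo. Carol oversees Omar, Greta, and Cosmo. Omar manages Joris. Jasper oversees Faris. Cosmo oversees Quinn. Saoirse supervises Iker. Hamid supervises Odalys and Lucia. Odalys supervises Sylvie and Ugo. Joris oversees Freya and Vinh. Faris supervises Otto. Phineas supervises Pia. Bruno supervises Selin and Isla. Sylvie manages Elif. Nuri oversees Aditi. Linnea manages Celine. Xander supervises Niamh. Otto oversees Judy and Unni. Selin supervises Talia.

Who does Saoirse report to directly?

Ione

Saoirse reports directly to Ione.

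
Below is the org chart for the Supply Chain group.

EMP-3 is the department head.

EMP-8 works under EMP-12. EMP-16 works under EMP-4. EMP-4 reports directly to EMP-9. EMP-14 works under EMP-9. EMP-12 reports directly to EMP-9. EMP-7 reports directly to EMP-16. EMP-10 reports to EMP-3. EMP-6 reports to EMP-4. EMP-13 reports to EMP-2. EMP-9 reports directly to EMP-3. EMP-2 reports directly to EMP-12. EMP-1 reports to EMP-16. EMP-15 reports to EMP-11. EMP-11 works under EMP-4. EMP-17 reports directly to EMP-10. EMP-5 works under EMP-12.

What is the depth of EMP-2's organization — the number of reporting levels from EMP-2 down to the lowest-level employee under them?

1

The longest chain under EMP-2 runs EMP-2 → EMP-13, which is 1 level below EMP-2.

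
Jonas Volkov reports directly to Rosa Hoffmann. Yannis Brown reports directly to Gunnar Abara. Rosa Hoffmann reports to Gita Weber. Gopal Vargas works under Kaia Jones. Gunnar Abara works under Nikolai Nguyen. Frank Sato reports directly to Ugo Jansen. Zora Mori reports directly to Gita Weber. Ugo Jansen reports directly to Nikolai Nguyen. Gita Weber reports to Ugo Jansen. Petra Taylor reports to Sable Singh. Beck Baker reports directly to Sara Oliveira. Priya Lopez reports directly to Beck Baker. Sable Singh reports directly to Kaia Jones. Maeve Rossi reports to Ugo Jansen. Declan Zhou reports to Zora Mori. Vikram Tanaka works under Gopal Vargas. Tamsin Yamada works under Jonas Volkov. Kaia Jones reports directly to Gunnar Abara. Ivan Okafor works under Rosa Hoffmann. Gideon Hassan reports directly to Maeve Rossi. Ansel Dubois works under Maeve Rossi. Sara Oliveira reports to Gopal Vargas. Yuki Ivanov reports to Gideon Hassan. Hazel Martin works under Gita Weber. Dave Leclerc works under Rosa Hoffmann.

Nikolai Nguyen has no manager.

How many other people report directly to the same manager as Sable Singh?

Sable Singh reports to Kaia Jones. Kaia Jones's other direct reports are Gopal Vargas — 1 peer.

1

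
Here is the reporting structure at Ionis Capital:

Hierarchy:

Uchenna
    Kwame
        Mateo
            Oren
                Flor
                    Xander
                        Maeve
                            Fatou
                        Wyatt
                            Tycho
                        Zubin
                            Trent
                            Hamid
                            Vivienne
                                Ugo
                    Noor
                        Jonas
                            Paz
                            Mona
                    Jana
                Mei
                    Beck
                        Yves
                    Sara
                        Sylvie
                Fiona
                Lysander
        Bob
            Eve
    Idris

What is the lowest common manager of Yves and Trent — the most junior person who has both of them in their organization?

Oren

Yves's chain of managers is Beck, Mei, Oren, Mateo, Kwame, Uchenna. Trent's chain of managers is Zubin, Xander, Flor, Oren, Mateo, Kwame, Uchenna. The first manager that appears in both chains is Oren.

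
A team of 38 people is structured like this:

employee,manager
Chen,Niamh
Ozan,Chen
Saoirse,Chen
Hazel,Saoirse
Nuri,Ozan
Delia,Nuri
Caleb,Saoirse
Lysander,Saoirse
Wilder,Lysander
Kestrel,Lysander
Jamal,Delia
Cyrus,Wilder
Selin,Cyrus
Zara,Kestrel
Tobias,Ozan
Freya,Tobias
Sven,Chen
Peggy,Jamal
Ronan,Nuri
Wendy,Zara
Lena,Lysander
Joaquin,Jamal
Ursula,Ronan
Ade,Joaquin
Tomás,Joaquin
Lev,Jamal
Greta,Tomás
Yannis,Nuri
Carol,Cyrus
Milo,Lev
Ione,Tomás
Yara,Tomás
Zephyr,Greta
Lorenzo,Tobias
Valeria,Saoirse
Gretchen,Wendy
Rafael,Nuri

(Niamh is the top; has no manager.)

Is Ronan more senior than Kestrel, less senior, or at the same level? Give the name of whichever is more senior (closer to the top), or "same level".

same level

Both Ronan and Kestrel are 4 levels below Niamh.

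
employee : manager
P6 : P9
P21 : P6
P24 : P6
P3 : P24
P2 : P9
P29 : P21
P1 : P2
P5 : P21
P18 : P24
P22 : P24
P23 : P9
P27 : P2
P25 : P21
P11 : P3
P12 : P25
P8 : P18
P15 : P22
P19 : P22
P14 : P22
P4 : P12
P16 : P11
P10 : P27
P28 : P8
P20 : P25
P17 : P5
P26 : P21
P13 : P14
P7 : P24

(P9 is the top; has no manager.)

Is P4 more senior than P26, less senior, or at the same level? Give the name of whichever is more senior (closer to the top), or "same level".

P26

P4 is 5 levels below P9; P26 is 3. P26 is higher.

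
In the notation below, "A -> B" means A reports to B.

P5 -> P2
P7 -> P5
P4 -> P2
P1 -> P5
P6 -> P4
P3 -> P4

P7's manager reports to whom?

P2

P7 reports to P5, and P5 reports to P2. So P7's skip-level manager is P2.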